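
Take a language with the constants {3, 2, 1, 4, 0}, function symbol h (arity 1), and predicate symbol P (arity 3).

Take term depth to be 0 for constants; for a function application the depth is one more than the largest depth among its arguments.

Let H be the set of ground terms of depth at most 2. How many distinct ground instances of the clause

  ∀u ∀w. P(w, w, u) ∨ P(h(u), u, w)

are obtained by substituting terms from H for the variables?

Ground terms of depth ≤ 2:
  Let N_k = |{terms of depth ≤ k}|. Then N_0 = 5 and N_k = 5 + N_{k-1} for k ≥ 1 (one summand per function symbol, arity giving the exponent).
  N_0 = 5
  N_1 = 5 + 5 = 10
  N_2 = 5 + 10 = 15
So there are 15 ground terms available for substitution.
Each of u, w ranges independently over the available ground terms, and distinct assignments produce distinct instances.
Number of ground instances = 15^2 = 225.

225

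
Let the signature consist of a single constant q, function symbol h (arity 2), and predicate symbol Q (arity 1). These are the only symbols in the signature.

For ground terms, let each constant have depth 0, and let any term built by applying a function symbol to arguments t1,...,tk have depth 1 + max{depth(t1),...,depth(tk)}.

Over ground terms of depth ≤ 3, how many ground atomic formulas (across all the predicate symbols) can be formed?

First count ground terms of depth ≤ 3.
Count level by level. With function symbols h/2, the terms of depth ≤ k are the 1 constant together with each function applied to depth-≤(k−1) tuples, so N_k = 1 + N_{k-1}^2.
N_0 = 1
N_1 = 1 + 1^2 = 2
N_2 = 1 + 2^2 = 5
N_3 = 1 + 5^2 = 26
So |H| = 26.
Each predicate of arity r yields |H|^r ground atoms (one per choice of an r-tuple from H):
  Q: 26
Total ground atoms: 26.

26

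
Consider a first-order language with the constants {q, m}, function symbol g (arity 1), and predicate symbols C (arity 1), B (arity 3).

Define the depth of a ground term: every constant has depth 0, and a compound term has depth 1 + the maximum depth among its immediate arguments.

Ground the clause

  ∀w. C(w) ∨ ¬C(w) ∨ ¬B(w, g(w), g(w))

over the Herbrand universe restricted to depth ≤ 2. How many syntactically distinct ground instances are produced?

6

Ground terms of depth ≤ 2:
  If N_k denotes the number of depth-≤k ground terms, the 2 constants give N_0 = 2, and each function symbol of arity r contributes N_{k-1}^r new terms at level k: N_k = 2 + N_{k-1}.
  N_0 = 2
  N_1 = 2 + 2 = 4
  N_2 = 2 + 4 = 6
  Explicitly: q, m, g(q), g(m), g(g(q)), g(g(m)).
So there are 6 ground terms available for substitution.
The variable w ranges independently over the available ground terms, and distinct assignments produce distinct instances.
Number of ground instances = 6.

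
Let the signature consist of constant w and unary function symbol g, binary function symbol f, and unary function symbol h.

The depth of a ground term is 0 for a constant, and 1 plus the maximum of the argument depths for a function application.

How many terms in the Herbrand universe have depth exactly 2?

21

Let N_k = |{terms of depth ≤ k}|. Then N_0 = 1 and N_k = 1 + N_{k-1} + N_{k-1}^2 + N_{k-1} for k ≥ 1 (one summand per function symbol, arity giving the exponent).
N_0 = 1
N_1 = 1 + 1 + 1^2 + 1 = 4
N_2 = 1 + 4 + 4^2 + 4 = 25
Terms of depth exactly 2: N_2 − N_1 = 25 − 4 = 21.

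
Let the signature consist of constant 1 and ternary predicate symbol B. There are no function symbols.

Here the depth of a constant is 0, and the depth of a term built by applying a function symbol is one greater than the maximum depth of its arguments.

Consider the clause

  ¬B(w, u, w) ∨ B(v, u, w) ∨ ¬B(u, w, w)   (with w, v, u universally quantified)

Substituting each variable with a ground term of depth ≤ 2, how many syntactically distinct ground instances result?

Ground terms of depth ≤ 2:
  With no function symbols every ground term is a constant, so there is exactly 1 ground term at every depth bound.
  N_0 = 1
  N_1 = 1
  N_2 = 1
So there is exactly 1 ground term available for substitution.
Each of w, v, u ranges independently over the available ground terms, and distinct assignments produce distinct instances.
Number of ground instances = 1^3 = 1.

1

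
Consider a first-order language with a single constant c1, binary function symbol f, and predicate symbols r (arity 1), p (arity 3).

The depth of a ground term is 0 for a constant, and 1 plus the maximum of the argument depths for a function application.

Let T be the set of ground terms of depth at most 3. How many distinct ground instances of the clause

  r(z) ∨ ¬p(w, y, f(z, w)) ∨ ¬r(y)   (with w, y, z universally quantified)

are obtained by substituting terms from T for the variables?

Ground terms of depth ≤ 3:
  Write N_k for the number of ground terms of depth ≤ k. A term of depth ≤ k is either a constant or a function symbol applied to arguments of depth ≤ k−1, so N_k = 1 + N_{k-1}^2.
  N_0 = 1
  N_1 = 1 + 1^2 = 2
  N_2 = 1 + 2^2 = 5
  N_3 = 1 + 5^2 = 26
So there are 26 ground terms available for substitution.
Each of w, y, z ranges independently over the available ground terms, and distinct assignments produce distinct instances.
Number of ground instances = 26^3 = 17576.

17576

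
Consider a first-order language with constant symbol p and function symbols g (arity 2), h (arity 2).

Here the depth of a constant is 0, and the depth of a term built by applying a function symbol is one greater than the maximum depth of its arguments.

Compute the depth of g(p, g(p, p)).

2

depth(g(p, p)) = 1 + max(0, 0) = 1
depth(g(p, g(p, p))) = 1 + max(0, 1) = 2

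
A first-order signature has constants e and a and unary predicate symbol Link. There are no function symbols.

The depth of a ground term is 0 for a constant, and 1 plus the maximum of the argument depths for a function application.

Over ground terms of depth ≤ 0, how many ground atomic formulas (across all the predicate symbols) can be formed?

2

First count ground terms of depth ≤ 0.
With no function symbols every ground term is a constant, so there are exactly 2 ground terms at every depth bound.
N_0 = 2
So |H| = 2.
A ground atom is a predicate applied to a tuple of terms from H, so the count is the sum over predicates of |H|^arity:
  Link: 2
Total ground atoms: 2.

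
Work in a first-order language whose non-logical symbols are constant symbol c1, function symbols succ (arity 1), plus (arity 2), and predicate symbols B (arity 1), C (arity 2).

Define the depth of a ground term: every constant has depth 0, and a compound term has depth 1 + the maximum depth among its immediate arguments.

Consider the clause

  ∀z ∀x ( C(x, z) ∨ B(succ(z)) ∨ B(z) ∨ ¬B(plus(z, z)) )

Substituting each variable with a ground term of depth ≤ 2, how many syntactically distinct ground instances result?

Ground terms of depth ≤ 2:
  Write N_k for the number of ground terms of depth ≤ k. A term of depth ≤ k is either a constant or a function symbol applied to arguments of depth ≤ k−1, so N_k = 1 + N_{k-1} + N_{k-1}^2.
  N_0 = 1
  N_1 = 1 + 1 + 1^2 = 3
  N_2 = 1 + 3 + 3^2 = 13
So there are 13 ground terms available for substitution.
The clause has 2 distinct variables (z, x), each appearing in the body. In the free term algebra distinct substitutions yield syntactically distinct ground instances.
Number of ground instances = 13^2 = 169.

169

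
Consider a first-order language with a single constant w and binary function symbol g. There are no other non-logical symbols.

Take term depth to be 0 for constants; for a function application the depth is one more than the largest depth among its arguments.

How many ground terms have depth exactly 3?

Write N_k for the number of ground terms of depth ≤ k. A term of depth ≤ k is either a constant or a function symbol applied to arguments of depth ≤ k−1, so N_k = 1 + N_{k-1}^2.
N_0 = 1
N_1 = 1 + 1^2 = 2
N_2 = 1 + 2^2 = 5
N_3 = 1 + 5^2 = 26
Terms of depth exactly 3: N_3 − N_2 = 26 − 5 = 21.

21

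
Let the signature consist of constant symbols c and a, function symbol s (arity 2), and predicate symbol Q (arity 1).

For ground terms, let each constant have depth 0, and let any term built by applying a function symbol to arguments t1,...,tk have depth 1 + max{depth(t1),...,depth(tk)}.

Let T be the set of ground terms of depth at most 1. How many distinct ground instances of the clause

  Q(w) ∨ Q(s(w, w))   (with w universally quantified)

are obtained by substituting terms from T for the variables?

Ground terms of depth ≤ 1:
  Write N_k for the number of ground terms of depth ≤ k. A term of depth ≤ k is either a constant or a function symbol applied to arguments of depth ≤ k−1, so N_k = 2 + N_{k-1}^2.
  N_0 = 2
  N_1 = 2 + 2^2 = 6
  Explicitly: c, a, s(c, c), s(c, a), s(a, c), s(a, a).
So there are 6 ground terms available for substitution.
There is 1 variable to instantiate (w),  occurring in at least one literal, so different choices give different ground instances.
Number of ground instances = 6.

6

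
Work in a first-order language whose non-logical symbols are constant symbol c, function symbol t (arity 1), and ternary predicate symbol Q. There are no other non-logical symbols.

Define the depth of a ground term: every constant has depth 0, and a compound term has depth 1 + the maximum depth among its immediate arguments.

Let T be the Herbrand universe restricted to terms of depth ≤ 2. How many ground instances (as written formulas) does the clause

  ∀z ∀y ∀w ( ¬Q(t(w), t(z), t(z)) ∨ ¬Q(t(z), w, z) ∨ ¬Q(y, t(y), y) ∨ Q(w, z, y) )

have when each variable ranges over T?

27

Ground terms of depth ≤ 2:
  Let N_k = |{terms of depth ≤ k}|. Then N_0 = 1 and N_k = 1 + N_{k-1} for k ≥ 1 (one summand per function symbol, arity giving the exponent).
  N_0 = 1
  N_1 = 1 + 1 = 2
  N_2 = 1 + 2 = 3
  Explicitly: c, t(c), t(t(c)).
So there are 3 ground terms available for substitution.
The clause has 3 distinct variables (z, y, w), each appearing in the body. In the free term algebra distinct substitutions yield syntactically distinct ground instances.
Number of ground instances = 3^3 = 27.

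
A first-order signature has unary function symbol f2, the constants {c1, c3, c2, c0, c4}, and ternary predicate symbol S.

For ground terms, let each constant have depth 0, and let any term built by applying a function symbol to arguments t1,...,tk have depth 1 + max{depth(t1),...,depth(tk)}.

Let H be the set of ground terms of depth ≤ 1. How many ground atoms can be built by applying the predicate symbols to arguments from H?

1000

First count ground terms of depth ≤ 1.
Write N_k for the number of ground terms of depth ≤ k. A term of depth ≤ k is either a constant or a function symbol applied to arguments of depth ≤ k−1, so N_k = 5 + N_{k-1}.
N_0 = 5
N_1 = 5 + 5 = 10
So |H| = 10.
Ground atoms are formed by filling each argument slot of a predicate with a term from H, so an r-ary predicate gives |H|^r atoms:
  S: 10^3 = 1000
Total ground atoms: 1000.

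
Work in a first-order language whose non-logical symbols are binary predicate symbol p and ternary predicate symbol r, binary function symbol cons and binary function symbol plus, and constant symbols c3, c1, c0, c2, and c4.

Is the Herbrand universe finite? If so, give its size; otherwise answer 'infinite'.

The signature has at least one function symbol (cons, arity 2) and at least one constant (c3).
Iterating cons gives infinitely many distinct ground terms: c3, cons(c3, c3), cons(cons(c3, c3), cons(c3, c3)), ...
So the Herbrand universe is infinite.

infinite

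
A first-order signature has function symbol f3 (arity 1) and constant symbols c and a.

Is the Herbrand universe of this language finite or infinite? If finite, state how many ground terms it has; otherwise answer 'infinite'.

The signature has at least one function symbol (f3, arity 1) and at least one constant (c).
Iterating f3 gives infinitely many distinct ground terms: c, f3(c), f3(f3(c)), ...
So the Herbrand universe is infinite.

infinite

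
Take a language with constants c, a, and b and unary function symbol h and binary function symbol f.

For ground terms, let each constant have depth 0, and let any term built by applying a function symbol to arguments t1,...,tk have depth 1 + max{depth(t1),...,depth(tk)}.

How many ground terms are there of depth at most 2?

243

Count level by level. With function symbols h/1, f/2, the terms of depth ≤ k are the 3 constants together with each function applied to depth-≤(k−1) tuples, so N_k = 3 + N_{k-1} + N_{k-1}^2.
N_0 = 3
N_1 = 3 + 3 + 3^2 = 15
N_2 = 3 + 15 + 15^2 = 243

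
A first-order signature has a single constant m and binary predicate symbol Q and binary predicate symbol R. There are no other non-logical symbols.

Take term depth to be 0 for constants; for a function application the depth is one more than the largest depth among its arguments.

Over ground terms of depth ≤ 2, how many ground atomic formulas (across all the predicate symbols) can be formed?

2

First count ground terms of depth ≤ 2.
With no function symbols every ground term is a constant, so there is exactly 1 ground term at every depth bound.
N_0 = 1
N_1 = 1
N_2 = 1
Explicitly: m.
So |H| = 1.
For each predicate symbol, the number of ground atoms is |H| raised to its arity; summing:
  Q: 1^2 = 1;  R: 1^2 = 1
Total ground atoms: 1 + 1 = 2.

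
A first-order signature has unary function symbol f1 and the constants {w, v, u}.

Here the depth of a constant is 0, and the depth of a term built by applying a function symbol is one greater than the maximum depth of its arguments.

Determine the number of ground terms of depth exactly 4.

Let N_k count ground terms of depth at most k. Each non-constant term of depth ≤ k is some function symbol applied to depth-≤(k−1) arguments, giving N_k = 3 + N_{k-1}.
N_0 = 3
N_1 = 3 + 3 = 6
N_2 = 3 + 6 = 9
N_3 = 3 + 9 = 12
N_4 = 3 + 12 = 15
Terms of depth exactly 4: N_4 − N_3 = 15 − 12 = 3.

3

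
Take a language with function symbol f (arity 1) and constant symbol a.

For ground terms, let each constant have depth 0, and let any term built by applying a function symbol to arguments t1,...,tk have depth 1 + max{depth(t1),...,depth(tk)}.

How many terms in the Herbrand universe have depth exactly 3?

Count level by level. With function symbols f/1, the terms of depth ≤ k are the 1 constant together with each function applied to depth-≤(k−1) tuples, so N_k = 1 + N_{k-1}.
N_0 = 1
N_1 = 1 + 1 = 2
N_2 = 1 + 2 = 3
N_3 = 1 + 3 = 4
Terms of depth exactly 3: N_3 − N_2 = 4 − 3 = 1.

1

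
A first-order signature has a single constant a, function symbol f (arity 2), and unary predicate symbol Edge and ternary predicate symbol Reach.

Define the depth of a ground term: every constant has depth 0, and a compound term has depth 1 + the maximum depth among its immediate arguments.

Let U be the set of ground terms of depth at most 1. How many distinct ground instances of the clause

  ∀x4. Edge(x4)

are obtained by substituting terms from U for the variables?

2

Ground terms of depth ≤ 1:
  Let N_k = |{terms of depth ≤ k}|. Then N_0 = 1 and N_k = 1 + N_{k-1}^2 for k ≥ 1 (one summand per function symbol, arity giving the exponent).
  N_0 = 1
  N_1 = 1 + 1^2 = 2
  Explicitly: a, f(a, a).
So there are 2 ground terms available for substitution.
The clause has 1 distinct variable (x4), which appears in the body. In the free term algebra distinct substitutions yield syntactically distinct ground instances.
Number of ground instances = 2.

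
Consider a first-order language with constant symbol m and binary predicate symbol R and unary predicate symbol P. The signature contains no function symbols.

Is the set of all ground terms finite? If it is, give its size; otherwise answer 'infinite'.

There are no function symbols, so the only ground term is the single constant.
The Herbrand universe is {m}, finite with 1 element.

1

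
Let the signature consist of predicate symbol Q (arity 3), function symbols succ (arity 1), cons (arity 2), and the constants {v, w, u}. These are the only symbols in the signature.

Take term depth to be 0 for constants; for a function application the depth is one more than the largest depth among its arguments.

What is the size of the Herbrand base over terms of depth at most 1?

First count ground terms of depth ≤ 1.
Count level by level. With function symbols succ/1, cons/2, the terms of depth ≤ k are the 3 constants together with each function applied to depth-≤(k−1) tuples, so N_k = 3 + N_{k-1} + N_{k-1}^2.
N_0 = 3
N_1 = 3 + 3 + 3^2 = 15
So |H| = 15.
Each predicate of arity r yields |H|^r ground atoms (one per choice of an r-tuple from H):
  Q: 15^3 = 3375
Total ground atoms: 3375.

3375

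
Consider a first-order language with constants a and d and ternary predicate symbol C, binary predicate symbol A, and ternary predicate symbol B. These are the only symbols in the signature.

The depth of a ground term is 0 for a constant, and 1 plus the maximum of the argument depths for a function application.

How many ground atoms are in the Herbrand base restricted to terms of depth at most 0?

20

First count ground terms of depth ≤ 0.
With no function symbols every ground term is a constant, so there are exactly 2 ground terms at every depth bound.
N_0 = 2
Explicitly: a, d.
So |H| = 2.
Ground atoms are formed by filling each argument slot of a predicate with a term from H, so an r-ary predicate gives |H|^r atoms:
  C: 2^3 = 8;  A: 2^2 = 4;  B: 2^3 = 8
Total ground atoms: 8 + 4 + 8 = 20.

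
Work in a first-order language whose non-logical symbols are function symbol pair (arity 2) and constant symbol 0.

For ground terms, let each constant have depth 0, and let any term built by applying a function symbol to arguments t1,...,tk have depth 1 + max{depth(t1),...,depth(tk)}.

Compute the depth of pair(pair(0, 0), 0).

2

depth(pair(0, 0)) = 1 + max(0, 0) = 1
depth(pair(pair(0, 0), 0)) = 1 + max(1, 0) = 2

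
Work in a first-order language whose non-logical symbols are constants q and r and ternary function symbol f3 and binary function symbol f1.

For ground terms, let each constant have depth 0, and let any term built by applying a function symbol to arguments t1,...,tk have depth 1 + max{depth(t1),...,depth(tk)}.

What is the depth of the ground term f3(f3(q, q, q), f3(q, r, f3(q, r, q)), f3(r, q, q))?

3

depth(f3(q, q, q)) = 1 + max(0, 0, 0) = 1
depth(f3(q, r, q)) = 1 + max(0, 0, 0) = 1
depth(f3(q, r, f3(q, r, q))) = 1 + max(0, 0, 1) = 2
depth(f3(r, q, q)) = 1 + max(0, 0, 0) = 1
depth(f3(f3(q, q, q), f3(q, r, f3(q, r, q)), f3(r, q, q))) = 1 + max(1, 2, 1) = 3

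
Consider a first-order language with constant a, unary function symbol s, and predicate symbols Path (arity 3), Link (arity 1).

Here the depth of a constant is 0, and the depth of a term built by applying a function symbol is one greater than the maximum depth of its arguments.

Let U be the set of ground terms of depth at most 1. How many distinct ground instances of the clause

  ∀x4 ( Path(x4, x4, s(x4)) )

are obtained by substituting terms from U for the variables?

Ground terms of depth ≤ 1:
  Count level by level. With function symbols s/1, the terms of depth ≤ k are the 1 constant together with each function applied to depth-≤(k−1) tuples, so N_k = 1 + N_{k-1}.
  N_0 = 1
  N_1 = 1 + 1 = 2
  Explicitly: a, s(a).
So there are 2 ground terms available for substitution.
The body mentions the single quantified variable x4; since ground terms form a free algebra, no two substitutions collapse to the same formula.
Number of ground instances = 2.

2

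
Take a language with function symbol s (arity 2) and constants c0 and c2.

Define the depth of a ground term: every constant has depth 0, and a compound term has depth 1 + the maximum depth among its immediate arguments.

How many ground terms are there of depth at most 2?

38

Let N_k = |{terms of depth ≤ k}|. Then N_0 = 2 and N_k = 2 + N_{k-1}^2 for k ≥ 1 (one summand per function symbol, arity giving the exponent).
N_0 = 2
N_1 = 2 + 2^2 = 6
N_2 = 2 + 6^2 = 38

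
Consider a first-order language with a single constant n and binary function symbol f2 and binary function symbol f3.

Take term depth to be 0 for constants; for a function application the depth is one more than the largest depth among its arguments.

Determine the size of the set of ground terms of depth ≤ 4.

Let N_k = |{terms of depth ≤ k}|. Then N_0 = 1 and N_k = 1 + N_{k-1}^2 + N_{k-1}^2 for k ≥ 1 (one summand per function symbol, arity giving the exponent).
N_0 = 1
N_1 = 1 + 1^2 + 1^2 = 3
N_2 = 1 + 3^2 + 3^2 = 19
N_3 = 1 + 19^2 + 19^2 = 723
N_4 = 1 + 723^2 + 723^2 = 1045459

1045459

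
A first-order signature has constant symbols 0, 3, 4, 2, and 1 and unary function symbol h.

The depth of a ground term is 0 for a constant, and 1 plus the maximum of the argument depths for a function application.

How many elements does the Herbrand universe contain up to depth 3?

Let N_k = |{terms of depth ≤ k}|. Then N_0 = 5 and N_k = 5 + N_{k-1} for k ≥ 1 (one summand per function symbol, arity giving the exponent).
N_0 = 5
N_1 = 5 + 5 = 10
N_2 = 5 + 10 = 15
N_3 = 5 + 15 = 20

20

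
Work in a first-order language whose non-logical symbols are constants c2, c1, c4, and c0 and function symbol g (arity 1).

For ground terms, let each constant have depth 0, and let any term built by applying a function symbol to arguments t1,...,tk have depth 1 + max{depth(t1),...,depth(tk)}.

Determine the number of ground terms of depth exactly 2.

4

Write N_k for the number of ground terms of depth ≤ k. A term of depth ≤ k is either a constant or a function symbol applied to arguments of depth ≤ k−1, so N_k = 4 + N_{k-1}.
N_0 = 4
N_1 = 4 + 4 = 8
N_2 = 4 + 8 = 12
Terms of depth exactly 2: N_2 − N_1 = 12 − 8 = 4.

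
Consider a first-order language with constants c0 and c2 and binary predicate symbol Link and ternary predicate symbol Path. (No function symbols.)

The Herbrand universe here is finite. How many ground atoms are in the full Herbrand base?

With no function symbols, the Herbrand universe is just the 2 constants.
Ground atoms per predicate: Link: 2^2 = 4, Path: 2^3 = 8.
Herbrand base size = 4 + 8 = 12.

12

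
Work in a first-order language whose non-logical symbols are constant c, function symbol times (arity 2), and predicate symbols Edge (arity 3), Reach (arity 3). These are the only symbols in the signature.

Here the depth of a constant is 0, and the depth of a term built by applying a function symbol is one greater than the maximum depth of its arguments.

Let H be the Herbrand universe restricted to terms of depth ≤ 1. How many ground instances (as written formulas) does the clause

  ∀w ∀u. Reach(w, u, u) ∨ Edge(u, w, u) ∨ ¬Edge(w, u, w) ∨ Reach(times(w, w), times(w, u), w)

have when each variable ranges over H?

Ground terms of depth ≤ 1:
  Let N_k = |{terms of depth ≤ k}|. Then N_0 = 1 and N_k = 1 + N_{k-1}^2 for k ≥ 1 (one summand per function symbol, arity giving the exponent).
  N_0 = 1
  N_1 = 1 + 1^2 = 2
So there are 2 ground terms available for substitution.
Each of w, u ranges independently over the available ground terms, and distinct assignments produce distinct instances.
Number of ground instances = 2^2 = 4.

4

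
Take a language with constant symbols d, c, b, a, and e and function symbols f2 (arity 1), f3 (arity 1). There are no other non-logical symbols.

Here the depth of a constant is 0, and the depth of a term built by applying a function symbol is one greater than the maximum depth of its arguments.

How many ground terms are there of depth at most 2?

35

If N_k denotes the number of depth-≤k ground terms, the 5 constants give N_0 = 5, and each function symbol of arity r contributes N_{k-1}^r new terms at level k: N_k = 5 + N_{k-1} + N_{k-1}.
N_0 = 5
N_1 = 5 + 5 + 5 = 15
N_2 = 5 + 15 + 15 = 35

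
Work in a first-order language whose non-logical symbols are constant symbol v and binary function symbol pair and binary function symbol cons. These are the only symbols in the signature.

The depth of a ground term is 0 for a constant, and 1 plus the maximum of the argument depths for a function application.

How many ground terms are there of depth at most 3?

Let N_k = |{terms of depth ≤ k}|. Then N_0 = 1 and N_k = 1 + N_{k-1}^2 + N_{k-1}^2 for k ≥ 1 (one summand per function symbol, arity giving the exponent).
N_0 = 1
N_1 = 1 + 1^2 + 1^2 = 3
N_2 = 1 + 3^2 + 3^2 = 19
N_3 = 1 + 19^2 + 19^2 = 723

723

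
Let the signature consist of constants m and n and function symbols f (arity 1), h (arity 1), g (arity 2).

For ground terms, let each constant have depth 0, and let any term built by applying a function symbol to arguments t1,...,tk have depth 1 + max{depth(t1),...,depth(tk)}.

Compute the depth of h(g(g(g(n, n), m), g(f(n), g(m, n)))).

depth(g(n, n)) = 1 + max(0, 0) = 1
depth(g(g(n, n), m)) = 1 + max(1, 0) = 2
depth(f(n)) = 1 + depth(n) = 1 + 0 = 1
depth(g(m, n)) = 1 + max(0, 0) = 1
depth(g(f(n), g(m, n))) = 1 + max(1, 1) = 2
depth(g(g(g(n, n), m), g(f(n), g(m, n)))) = 1 + max(2, 2) = 3
depth(h(g(g(g(n, n), m), g(f(n), g(m, n))))) = 1 + depth(g(g(g(n, n), m), g(f(n), g(m, n)))) = 1 + 3 = 4

4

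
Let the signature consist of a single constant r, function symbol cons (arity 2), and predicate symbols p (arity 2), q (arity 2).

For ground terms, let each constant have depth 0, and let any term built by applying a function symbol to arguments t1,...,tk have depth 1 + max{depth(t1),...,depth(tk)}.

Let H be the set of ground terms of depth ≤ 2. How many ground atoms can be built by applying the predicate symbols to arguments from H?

First count ground terms of depth ≤ 2.
If N_k denotes the number of depth-≤k ground terms, the 1 constant gives N_0 = 1, and each function symbol of arity r contributes N_{k-1}^r new terms at level k: N_k = 1 + N_{k-1}^2.
N_0 = 1
N_1 = 1 + 1^2 = 2
N_2 = 1 + 2^2 = 5
Explicitly: r, cons(r, r), cons(r, cons(r, r)), cons(cons(r, r), r), cons(cons(r, r), cons(r, r)).
So |H| = 5.
For each predicate symbol, the number of ground atoms is |H| raised to its arity; summing:
  p: 5^2 = 25;  q: 5^2 = 25
Total ground atoms: 25 + 25 = 50.

50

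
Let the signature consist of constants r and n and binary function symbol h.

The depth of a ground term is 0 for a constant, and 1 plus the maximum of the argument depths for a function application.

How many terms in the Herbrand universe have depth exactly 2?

Count level by level. With function symbols h/2, the terms of depth ≤ k are the 2 constants together with each function applied to depth-≤(k−1) tuples, so N_k = 2 + N_{k-1}^2.
N_0 = 2
N_1 = 2 + 2^2 = 6
N_2 = 2 + 6^2 = 38
Terms of depth exactly 2: N_2 − N_1 = 38 − 6 = 32.

32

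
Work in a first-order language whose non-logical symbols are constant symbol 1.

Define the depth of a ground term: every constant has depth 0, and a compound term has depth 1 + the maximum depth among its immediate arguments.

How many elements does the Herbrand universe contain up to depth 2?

With no function symbols every ground term is a constant, so there is exactly 1 ground term at every depth bound.
N_0 = 1
N_1 = 1
N_2 = 1

1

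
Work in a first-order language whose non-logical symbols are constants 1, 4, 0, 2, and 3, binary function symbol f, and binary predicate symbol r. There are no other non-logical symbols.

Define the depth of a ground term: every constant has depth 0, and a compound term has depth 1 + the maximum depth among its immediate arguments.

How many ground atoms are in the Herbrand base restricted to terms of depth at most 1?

First count ground terms of depth ≤ 1.
Let N_k count ground terms of depth at most k. Each non-constant term of depth ≤ k is some function symbol applied to depth-≤(k−1) arguments, giving N_k = 5 + N_{k-1}^2.
N_0 = 5
N_1 = 5 + 5^2 = 30
So |H| = 30.
For each predicate symbol, the number of ground atoms is |H| raised to its arity; summing:
  r: 30^2 = 900
Total ground atoms: 900.

900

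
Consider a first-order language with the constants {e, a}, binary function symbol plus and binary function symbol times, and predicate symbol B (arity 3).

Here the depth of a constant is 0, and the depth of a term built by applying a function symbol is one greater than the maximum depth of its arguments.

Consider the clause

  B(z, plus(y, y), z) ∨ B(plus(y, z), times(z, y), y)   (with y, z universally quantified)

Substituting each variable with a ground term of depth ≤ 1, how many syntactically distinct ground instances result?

100

Ground terms of depth ≤ 1:
  Count level by level. With function symbols plus/2, times/2, the terms of depth ≤ k are the 2 constants together with each function applied to depth-≤(k−1) tuples, so N_k = 2 + N_{k-1}^2 + N_{k-1}^2.
  N_0 = 2
  N_1 = 2 + 2^2 + 2^2 = 10
So there are 10 ground terms available for substitution.
The body mentions every one of the 2 quantified variables; since ground terms form a free algebra, no two substitutions collapse to the same formula.
Number of ground instances = 10^2 = 100.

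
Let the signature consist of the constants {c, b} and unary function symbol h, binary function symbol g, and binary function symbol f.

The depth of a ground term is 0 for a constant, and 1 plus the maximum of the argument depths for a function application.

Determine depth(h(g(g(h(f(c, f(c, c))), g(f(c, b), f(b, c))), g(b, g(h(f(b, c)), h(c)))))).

6

depth(f(c, c)) = 1 + max(0, 0) = 1
depth(f(c, f(c, c))) = 1 + max(0, 1) = 2
depth(h(f(c, f(c, c)))) = 1 + depth(f(c, f(c, c))) = 1 + 2 = 3
depth(f(c, b)) = 1 + max(0, 0) = 1
depth(f(b, c)) = 1 + max(0, 0) = 1
depth(g(f(c, b), f(b, c))) = 1 + max(1, 1) = 2
depth(g(h(f(c, f(c, c))), g(f(c, b), f(b, c)))) = 1 + max(3, 2) = 4
depth(h(f(b, c))) = 1 + depth(f(b, c)) = 1 + 1 = 2
depth(h(c)) = 1 + depth(c) = 1 + 0 = 1
depth(g(h(f(b, c)), h(c))) = 1 + max(2, 1) = 3
depth(g(b, g(h(f(b, c)), h(c)))) = 1 + max(0, 3) = 4
depth(g(g(h(f(c, f(c, c))), g(f(c, b), f(b, c))), g(b, g(h(f(b, c)), h(c))))) = 1 + max(4, 4) = 5
depth(h(g(g(h(f(c, f(c, c))), g(f(c, b), f(b, c))), g(b, g(h(f(b, c)), h(c)))))) = 1 + depth(g(g(h(f(c, f(c, c))), g(f(c, b), f(b, c))), g(b, g(h(f(b, c)), h(c))))) = 1 + 5 = 6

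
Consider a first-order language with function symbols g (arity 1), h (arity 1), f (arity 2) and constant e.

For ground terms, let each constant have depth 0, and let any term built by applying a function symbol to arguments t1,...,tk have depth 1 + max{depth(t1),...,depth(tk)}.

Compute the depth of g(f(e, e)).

2

depth(f(e, e)) = 1 + max(0, 0) = 1
depth(g(f(e, e))) = 1 + depth(f(e, e)) = 1 + 1 = 2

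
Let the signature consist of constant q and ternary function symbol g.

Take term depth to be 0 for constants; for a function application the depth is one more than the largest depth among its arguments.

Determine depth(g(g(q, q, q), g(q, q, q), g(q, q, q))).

depth(g(q, q, q)) = 1 + max(0, 0, 0) = 1
depth(g(g(q, q, q), g(q, q, q), g(q, q, q))) = 1 + max(1, 1, 1) = 2

2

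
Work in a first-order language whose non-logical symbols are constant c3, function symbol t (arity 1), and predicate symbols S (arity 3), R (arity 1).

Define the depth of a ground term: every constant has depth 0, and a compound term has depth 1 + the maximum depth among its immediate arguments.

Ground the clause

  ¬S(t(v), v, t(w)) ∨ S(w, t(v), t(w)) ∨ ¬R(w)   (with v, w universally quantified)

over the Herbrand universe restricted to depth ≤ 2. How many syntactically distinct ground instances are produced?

9

Ground terms of depth ≤ 2:
  Count level by level. With function symbols t/1, the terms of depth ≤ k are the 1 constant together with each function applied to depth-≤(k−1) tuples, so N_k = 1 + N_{k-1}.
  N_0 = 1
  N_1 = 1 + 1 = 2
  N_2 = 1 + 2 = 3
  Explicitly: c3, t(c3), t(t(c3)).
So there are 3 ground terms available for substitution.
The clause has 2 distinct variables (v, w), each appearing in the body. In the free term algebra distinct substitutions yield syntactically distinct ground instances.
Number of ground instances = 3^2 = 9.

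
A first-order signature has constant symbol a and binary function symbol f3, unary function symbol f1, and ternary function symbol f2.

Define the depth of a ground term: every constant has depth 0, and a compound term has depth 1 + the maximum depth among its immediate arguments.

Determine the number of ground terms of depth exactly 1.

If N_k denotes the number of depth-≤k ground terms, the 1 constant gives N_0 = 1, and each function symbol of arity r contributes N_{k-1}^r new terms at level k: N_k = 1 + N_{k-1}^2 + N_{k-1} + N_{k-1}^3.
N_0 = 1
N_1 = 1 + 1^2 + 1 + 1^3 = 4
Terms of depth exactly 1: N_1 − N_0 = 4 − 1 = 3.

3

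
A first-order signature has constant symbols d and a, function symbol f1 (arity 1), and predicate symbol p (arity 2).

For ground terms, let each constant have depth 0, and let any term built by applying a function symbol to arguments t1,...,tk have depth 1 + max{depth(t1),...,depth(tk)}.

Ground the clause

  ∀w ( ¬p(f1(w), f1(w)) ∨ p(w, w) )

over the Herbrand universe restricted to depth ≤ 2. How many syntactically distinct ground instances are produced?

Ground terms of depth ≤ 2:
  Write N_k for the number of ground terms of depth ≤ k. A term of depth ≤ k is either a constant or a function symbol applied to arguments of depth ≤ k−1, so N_k = 2 + N_{k-1}.
  N_0 = 2
  N_1 = 2 + 2 = 4
  N_2 = 2 + 4 = 6
  Explicitly: d, a, f1(d), f1(a), f1(f1(d)), f1(f1(a)).
So there are 6 ground terms available for substitution.
The body mentions the single quantified variable w; since ground terms form a free algebra, no two substitutions collapse to the same formula.
Number of ground instances = 6.

6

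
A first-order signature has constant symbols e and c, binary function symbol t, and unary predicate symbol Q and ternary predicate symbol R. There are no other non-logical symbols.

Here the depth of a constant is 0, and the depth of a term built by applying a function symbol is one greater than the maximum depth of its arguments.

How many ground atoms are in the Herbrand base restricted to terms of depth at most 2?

54910

First count ground terms of depth ≤ 2.
Let N_k count ground terms of depth at most k. Each non-constant term of depth ≤ k is some function symbol applied to depth-≤(k−1) arguments, giving N_k = 2 + N_{k-1}^2.
N_0 = 2
N_1 = 2 + 2^2 = 6
N_2 = 2 + 6^2 = 38
So |H| = 38.
Ground atoms are formed by filling each argument slot of a predicate with a term from H, so an r-ary predicate gives |H|^r atoms:
  Q: 38;  R: 38^3 = 54872
Total ground atoms: 38 + 54872 = 54910.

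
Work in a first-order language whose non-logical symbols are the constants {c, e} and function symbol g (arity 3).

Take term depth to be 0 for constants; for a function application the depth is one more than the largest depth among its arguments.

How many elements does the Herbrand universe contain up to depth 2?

1002

If N_k denotes the number of depth-≤k ground terms, the 2 constants give N_0 = 2, and each function symbol of arity r contributes N_{k-1}^r new terms at level k: N_k = 2 + N_{k-1}^3.
N_0 = 2
N_1 = 2 + 2^3 = 10
N_2 = 2 + 10^3 = 1002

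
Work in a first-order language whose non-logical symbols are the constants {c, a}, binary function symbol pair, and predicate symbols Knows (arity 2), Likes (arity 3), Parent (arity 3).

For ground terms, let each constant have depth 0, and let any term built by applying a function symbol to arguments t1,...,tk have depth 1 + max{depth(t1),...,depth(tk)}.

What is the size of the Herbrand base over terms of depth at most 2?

111188

First count ground terms of depth ≤ 2.
If N_k denotes the number of depth-≤k ground terms, the 2 constants give N_0 = 2, and each function symbol of arity r contributes N_{k-1}^r new terms at level k: N_k = 2 + N_{k-1}^2.
N_0 = 2
N_1 = 2 + 2^2 = 6
N_2 = 2 + 6^2 = 38
So |H| = 38.
A ground atom is a predicate applied to a tuple of terms from H, so the count is the sum over predicates of |H|^arity:
  Knows: 38^2 = 1444;  Likes: 38^3 = 54872;  Parent: 38^3 = 54872
Total ground atoms: 1444 + 54872 + 54872 = 111188.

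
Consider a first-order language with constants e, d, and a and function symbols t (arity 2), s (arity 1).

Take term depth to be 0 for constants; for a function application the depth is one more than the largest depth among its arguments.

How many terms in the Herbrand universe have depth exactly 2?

If N_k denotes the number of depth-≤k ground terms, the 3 constants give N_0 = 3, and each function symbol of arity r contributes N_{k-1}^r new terms at level k: N_k = 3 + N_{k-1}^2 + N_{k-1}.
N_0 = 3
N_1 = 3 + 3^2 + 3 = 15
N_2 = 3 + 15^2 + 15 = 243
Terms of depth exactly 2: N_2 − N_1 = 243 − 15 = 228.

228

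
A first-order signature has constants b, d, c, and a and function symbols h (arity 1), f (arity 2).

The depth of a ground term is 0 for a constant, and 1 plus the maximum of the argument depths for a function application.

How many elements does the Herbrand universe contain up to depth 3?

Let N_k = |{terms of depth ≤ k}|. Then N_0 = 4 and N_k = 4 + N_{k-1} + N_{k-1}^2 for k ≥ 1 (one summand per function symbol, arity giving the exponent).
N_0 = 4
N_1 = 4 + 4 + 4^2 = 24
N_2 = 4 + 24 + 24^2 = 604
N_3 = 4 + 604 + 604^2 = 365424

365424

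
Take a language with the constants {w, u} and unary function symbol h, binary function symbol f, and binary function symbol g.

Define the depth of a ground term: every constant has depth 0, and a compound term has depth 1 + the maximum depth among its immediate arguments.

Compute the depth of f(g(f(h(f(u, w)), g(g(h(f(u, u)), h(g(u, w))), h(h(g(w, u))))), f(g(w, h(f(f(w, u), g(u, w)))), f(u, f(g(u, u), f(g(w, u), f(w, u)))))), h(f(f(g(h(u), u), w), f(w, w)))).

7

depth(f(u, w)) = 1 + max(0, 0) = 1
depth(h(f(u, w))) = 1 + depth(f(u, w)) = 1 + 1 = 2
depth(f(u, u)) = 1 + max(0, 0) = 1
depth(h(f(u, u))) = 1 + depth(f(u, u)) = 1 + 1 = 2
depth(g(u, w)) = 1 + max(0, 0) = 1
depth(h(g(u, w))) = 1 + depth(g(u, w)) = 1 + 1 = 2
depth(g(h(f(u, u)), h(g(u, w)))) = 1 + max(2, 2) = 3
depth(g(w, u)) = 1 + max(0, 0) = 1
depth(h(g(w, u))) = 1 + depth(g(w, u)) = 1 + 1 = 2
depth(h(h(g(w, u)))) = 1 + depth(h(g(w, u))) = 1 + 2 = 3
depth(g(g(h(f(u, u)), h(g(u, w))), h(h(g(w, u))))) = 1 + max(3, 3) = 4
depth(f(h(f(u, w)), g(g(h(f(u, u)), h(g(u, w))), h(h(g(w, u)))))) = 1 + max(2, 4) = 5
depth(f(w, u)) = 1 + max(0, 0) = 1
depth(f(f(w, u), g(u, w))) = 1 + max(1, 1) = 2
depth(h(f(f(w, u), g(u, w)))) = 1 + depth(f(f(w, u), g(u, w))) = 1 + 2 = 3
depth(g(w, h(f(f(w, u), g(u, w))))) = 1 + max(0, 3) = 4
depth(g(u, u)) = 1 + max(0, 0) = 1
depth(f(g(w, u), f(w, u))) = 1 + max(1, 1) = 2
depth(f(g(u, u), f(g(w, u), f(w, u)))) = 1 + max(1, 2) = 3
depth(f(u, f(g(u, u), f(g(w, u), f(w, u))))) = 1 + max(0, 3) = 4
depth(f(g(w, h(f(f(w, u), g(u, w)))), f(u, f(g(u, u), f(g(w, u), f(w, u)))))) = 1 + max(4, 4) = 5
depth(g(f(h(f(u, w)), g(g(h(f(u, u)), h(g(u, w))), h(h(g(w, u))))), f(g(w, h(f(f(w, u), g(u, w)))), f(u, f(g(u, u), f(g(w, u), f(w, u))))))) = 1 + max(5, 5) = 6
depth(h(u)) = 1 + depth(u) = 1 + 0 = 1
depth(g(h(u), u)) = 1 + max(1, 0) = 2
depth(f(g(h(u), u), w)) = 1 + max(2, 0) = 3
depth(f(w, w)) = 1 + max(0, 0) = 1
depth(f(f(g(h(u), u), w), f(w, w))) = 1 + max(3, 1) = 4
depth(h(f(f(g(h(u), u), w), f(w, w)))) = 1 + depth(f(f(g(h(u), u), w), f(w, w))) = 1 + 4 = 5
depth(f(g(f(h(f(u, w)), g(g(h(f(u, u)), h(g(u, w))), h(h(g(w, u))))), f(g(w, h(f(f(w, u), g(u, w)))), f(u, f(g(u, u), f(g(w, u), f(w, u)))))), h(f(f(g(h(u), u), w), f(w, w))))) = 1 + max(6, 5) = 7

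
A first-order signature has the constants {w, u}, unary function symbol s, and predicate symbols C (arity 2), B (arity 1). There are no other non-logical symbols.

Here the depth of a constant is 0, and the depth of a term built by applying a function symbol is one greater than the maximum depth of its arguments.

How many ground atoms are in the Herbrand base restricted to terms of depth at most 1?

First count ground terms of depth ≤ 1.
If N_k denotes the number of depth-≤k ground terms, the 2 constants give N_0 = 2, and each function symbol of arity r contributes N_{k-1}^r new terms at level k: N_k = 2 + N_{k-1}.
N_0 = 2
N_1 = 2 + 2 = 4
So |H| = 4.
Ground atoms are formed by filling each argument slot of a predicate with a term from H, so an r-ary predicate gives |H|^r atoms:
  C: 4^2 = 16;  B: 4
Total ground atoms: 16 + 4 = 20.

20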